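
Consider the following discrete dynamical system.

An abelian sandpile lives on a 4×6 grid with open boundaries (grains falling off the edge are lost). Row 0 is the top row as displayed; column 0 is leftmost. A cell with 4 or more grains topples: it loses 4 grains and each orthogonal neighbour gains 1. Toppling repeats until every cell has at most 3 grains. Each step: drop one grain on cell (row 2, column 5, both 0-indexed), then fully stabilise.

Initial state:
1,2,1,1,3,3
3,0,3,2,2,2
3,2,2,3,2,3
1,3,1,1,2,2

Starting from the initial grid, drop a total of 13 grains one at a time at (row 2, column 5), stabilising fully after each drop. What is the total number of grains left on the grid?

t=0: 1,2,1,1,3,3
3,0,3,2,2,2
3,2,2,3,2,3
1,3,1,1,2,2
t=1: 1,2,1,1,3,3
3,0,3,2,2,3
3,2,2,3,3,0
1,3,1,1,2,3
t=2: 1,2,1,1,3,3
3,0,3,2,2,3
3,2,2,3,3,1
1,3,1,1,2,3
t=3: 1,2,1,1,3,3
3,0,3,2,2,3
3,2,2,3,3,2
1,3,1,1,2,3
t=4: 1,2,1,1,3,3
3,0,3,2,2,3
3,2,2,3,3,3
1,3,1,1,2,3
t=5: 1,2,2,3,1,1
3,1,1,1,2,2
3,3,0,2,3,3
1,3,2,3,0,1
t=6: 1,2,2,3,1,1
3,1,1,1,3,3
3,3,0,3,0,1
1,3,2,3,1,2
t=7: 1,2,2,3,1,1
3,1,1,1,3,3
3,3,0,3,0,2
1,3,2,3,1,2
t=8: 1,2,2,3,1,1
3,1,1,1,3,3
3,3,0,3,0,3
1,3,2,3,1,2
t=9: 1,2,2,3,2,2
3,1,1,2,0,1
3,3,0,3,2,1
1,3,2,3,1,3
t=10: 1,2,2,3,2,2
3,1,1,2,0,1
3,3,0,3,2,2
1,3,2,3,1,3
t=11: 1,2,2,3,2,2
3,1,1,2,0,1
3,3,0,3,2,3
1,3,2,3,1,3
t=12: 1,2,2,3,2,2
3,1,1,2,0,2
3,3,0,3,3,1
1,3,2,3,2,0
t=13: 1,2,2,3,2,2
3,1,1,2,0,2
3,3,0,3,3,2
1,3,2,3,2,0

46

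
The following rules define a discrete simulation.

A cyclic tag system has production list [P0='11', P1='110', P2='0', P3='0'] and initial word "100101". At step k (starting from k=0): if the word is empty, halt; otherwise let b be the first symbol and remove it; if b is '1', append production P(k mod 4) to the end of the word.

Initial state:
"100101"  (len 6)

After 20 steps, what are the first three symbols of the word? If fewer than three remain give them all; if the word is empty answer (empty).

0) "100101"  (len 6)
1) "0010111"  (len 7)
2) "010111"  (len 6)
3) "10111"  (len 5)
4) "01110"  (len 5)
5) "1110"  (len 4)
6) "110110"  (len 6)
7) "101100"  (len 6)
8) "011000"  (len 6)
9) "11000"  (len 5)
10) "1000110"  (len 7)
11) "0001100"  (len 7)
12) "001100"  (len 6)
13) "01100"  (len 5)
14) "1100"  (len 4)
15) "1000"  (len 4)
16) "0000"  (len 4)
17) "000"  (len 3)
18) "00"  (len 2)
19) "0"  (len 1)
20) (halted — word empty)

(empty)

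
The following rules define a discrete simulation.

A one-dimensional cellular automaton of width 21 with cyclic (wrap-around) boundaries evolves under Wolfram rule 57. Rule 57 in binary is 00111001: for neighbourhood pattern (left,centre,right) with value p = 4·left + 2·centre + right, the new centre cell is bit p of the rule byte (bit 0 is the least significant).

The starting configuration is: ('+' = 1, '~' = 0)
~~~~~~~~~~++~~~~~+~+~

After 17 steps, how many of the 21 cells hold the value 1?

0) ~~~~~~~~~~++~~~~~+~+~
1) +++++++++~+~++++~~+~+
2) ~~~~~~~~~+~++~~~+~~++
3) ++++++++~~++~++~~+~+~
4) +~~~~~~~+~+~++~+~~+~+
5) ~++++++~~+~++~+~+~~++
6) ++~~~~~+~~++~+~+~+~+~
7) +~++++~~+~+~+~+~+~+~+
8) ~++~~~+~~+~+~+~+~+~++
9) ++~++~~+~~+~+~+~+~++~
10) +~++~+~~+~~+~+~+~++~+
11) ~++~+~+~~+~~+~+~++~++
12) ++~+~+~+~~+~~+~++~++~
13) +~+~+~+~+~~+~~++~++~+
14) ~+~+~+~+~+~~+~+~++~++
15) +~+~+~+~+~+~~+~++~++~
16) ~+~+~+~+~+~+~~++~++~+
17) +~+~+~+~+~+~+~+~++~+~

11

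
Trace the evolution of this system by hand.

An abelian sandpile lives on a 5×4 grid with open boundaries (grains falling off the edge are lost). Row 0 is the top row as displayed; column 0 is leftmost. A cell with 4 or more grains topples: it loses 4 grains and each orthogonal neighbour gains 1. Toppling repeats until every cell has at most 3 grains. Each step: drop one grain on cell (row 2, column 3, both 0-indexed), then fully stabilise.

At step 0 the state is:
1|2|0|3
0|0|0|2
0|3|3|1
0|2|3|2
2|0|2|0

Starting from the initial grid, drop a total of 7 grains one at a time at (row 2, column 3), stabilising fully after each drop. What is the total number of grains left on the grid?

27

k=0  1|2|0|3
0|0|0|2
0|3|3|1
0|2|3|2
2|0|2|0
k=1  1|2|0|3
0|0|0|2
0|3|3|2
0|2|3|2
2|0|2|0
k=2  1|2|0|3
0|0|0|2
0|3|3|3
0|2|3|2
2|0|2|0
k=3  1|2|0|3
0|1|1|3
1|1|2|2
1|0|2|0
2|1|3|1
k=4  1|2|0|3
0|1|1|3
1|1|2|3
1|0|2|0
2|1|3|1
k=5  1|2|1|0
0|1|2|1
1|1|3|1
1|0|2|1
2|1|3|1
k=6  1|2|1|0
0|1|2|1
1|1|3|2
1|0|2|1
2|1|3|1
k=7  1|2|1|0
0|1|2|1
1|1|3|3
1|0|2|1
2|1|3|1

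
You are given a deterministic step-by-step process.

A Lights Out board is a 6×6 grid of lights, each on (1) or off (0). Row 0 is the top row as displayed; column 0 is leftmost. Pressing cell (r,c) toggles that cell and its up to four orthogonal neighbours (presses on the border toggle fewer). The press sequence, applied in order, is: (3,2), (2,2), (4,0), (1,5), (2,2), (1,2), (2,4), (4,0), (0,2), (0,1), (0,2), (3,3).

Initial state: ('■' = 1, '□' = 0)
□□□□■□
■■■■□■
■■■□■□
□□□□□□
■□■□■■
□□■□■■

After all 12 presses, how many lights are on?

17

[0] □□□□■□
■■■■□■
■■■□■□
□□□□□□
■□■□■■
□□■□■■
[1] □□□□■□
■■■■□■
■■□□■□
□■■■□□
■□□□■■
□□■□■■
[2] □□□□■□
■■□■□■
■□■■■□
□■□■□□
■□□□■■
□□■□■■
[3] □□□□■□
■■□■□■
■□■■■□
■■□■□□
□■□□■■
■□■□■■
[4] □□□□■■
■■□■■□
■□■■■■
■■□■□□
□■□□■■
■□■□■■
[5] □□□□■■
■■■■■□
■■□□■■
■■■■□□
□■□□■■
■□■□■■
[6] □□■□■■
■□□□■□
■■■□■■
■■■■□□
□■□□■■
■□■□■■
[7] □□■□■■
■□□□□□
■■■■□□
■■■■■□
□■□□■■
■□■□■■
[8] □□■□■■
■□□□□□
■■■■□□
□■■■■□
■□□□■■
□□■□■■
[9] □■□■■■
■□■□□□
■■■■□□
□■■■■□
■□□□■■
□□■□■■
[10] ■□■■■■
■■■□□□
■■■■□□
□■■■■□
■□□□■■
□□■□■■
[11] ■■□□■■
■■□□□□
■■■■□□
□■■■■□
■□□□■■
□□■□■■
[12] ■■□□■■
■■□□□□
■■■□□□
□■□□□□
■□□■■■
□□■□■■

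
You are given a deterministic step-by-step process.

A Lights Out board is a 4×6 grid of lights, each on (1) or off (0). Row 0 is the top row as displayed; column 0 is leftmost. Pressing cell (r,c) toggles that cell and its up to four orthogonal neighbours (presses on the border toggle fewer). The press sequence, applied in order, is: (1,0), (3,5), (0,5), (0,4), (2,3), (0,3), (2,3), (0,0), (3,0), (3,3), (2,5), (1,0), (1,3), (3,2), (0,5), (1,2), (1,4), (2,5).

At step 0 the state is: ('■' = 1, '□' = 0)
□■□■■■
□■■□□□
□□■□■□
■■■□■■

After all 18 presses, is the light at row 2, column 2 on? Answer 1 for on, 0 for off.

1

t=0: □■□■■■
□■■□□□
□□■□■□
■■■□■■
t=1: ■■□■■■
■□■□□□
■□■□■□
■■■□■■
t=2: ■■□■■■
■□■□□□
■□■□■■
■■■□□□
t=3: ■■□■□□
■□■□□■
■□■□■■
■■■□□□
t=4: ■■□□■■
■□■□■■
■□■□■■
■■■□□□
t=5: ■■□□■■
■□■■■■
■□□■□■
■■■■□□
t=6: ■■■■□■
■□■□■■
■□□■□■
■■■■□□
t=7: ■■■■□■
■□■■■■
■□■□■■
■■■□□□
t=8: □□■■□■
□□■■■■
■□■□■■
■■■□□□
t=9: □□■■□■
□□■■■■
□□■□■■
□□■□□□
t=10: □□■■□■
□□■■■■
□□■■■■
□□□■■□
t=11: □□■■□■
□□■■■□
□□■■□□
□□□■■■
t=12: ■□■■□■
■■■■■□
■□■■□□
□□□■■■
t=13: ■□■□□■
■■□□□□
■□■□□□
□□□■■■
t=14: ■□■□□■
■■□□□□
■□□□□□
□■■□■■
t=15: ■□■□■□
■■□□□■
■□□□□□
□■■□■■
t=16: ■□□□■□
■□■■□■
■□■□□□
□■■□■■
t=17: ■□□□□□
■□■□■□
■□■□■□
□■■□■■
t=18: ■□□□□□
■□■□■■
■□■□□■
□■■□■□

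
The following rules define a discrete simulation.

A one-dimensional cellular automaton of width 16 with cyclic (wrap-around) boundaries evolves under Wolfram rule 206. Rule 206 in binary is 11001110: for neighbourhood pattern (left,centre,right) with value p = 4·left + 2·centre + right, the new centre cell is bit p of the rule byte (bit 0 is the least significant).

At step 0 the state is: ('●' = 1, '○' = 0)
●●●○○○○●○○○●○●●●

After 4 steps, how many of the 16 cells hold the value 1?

13

step 0: ●●●○○○○●○○○●○●●●
step 1: ●●●○○○●●○○●●○●●●
step 2: ●●●○○●●●○●●●○●●●
step 3: ●●●○●●●●○●●●○●●●
step 4: ●●●○●●●●○●●●○●●●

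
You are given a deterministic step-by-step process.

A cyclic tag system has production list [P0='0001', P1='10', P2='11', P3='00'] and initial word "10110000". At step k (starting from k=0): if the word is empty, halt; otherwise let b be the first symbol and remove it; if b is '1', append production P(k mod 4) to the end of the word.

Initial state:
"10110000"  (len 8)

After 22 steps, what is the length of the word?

step 0: "10110000"  (len 8)
step 1: "01100000001"  (len 11)
step 2: "1100000001"  (len 10)
step 3: "10000000111"  (len 11)
step 4: "000000011100"  (len 12)
step 5: "00000011100"  (len 11)
step 6: "0000011100"  (len 10)
step 7: "000011100"  (len 9)
step 8: "00011100"  (len 8)
step 9: "0011100"  (len 7)
step 10: "011100"  (len 6)
step 11: "11100"  (len 5)
step 12: "110000"  (len 6)
step 13: "100000001"  (len 9)
step 14: "0000000110"  (len 10)
step 15: "000000110"  (len 9)
step 16: "00000110"  (len 8)
step 17: "0000110"  (len 7)
step 18: "000110"  (len 6)
step 19: "00110"  (len 5)
step 20: "0110"  (len 4)
step 21: "110"  (len 3)
step 22: "1010"  (len 4)

4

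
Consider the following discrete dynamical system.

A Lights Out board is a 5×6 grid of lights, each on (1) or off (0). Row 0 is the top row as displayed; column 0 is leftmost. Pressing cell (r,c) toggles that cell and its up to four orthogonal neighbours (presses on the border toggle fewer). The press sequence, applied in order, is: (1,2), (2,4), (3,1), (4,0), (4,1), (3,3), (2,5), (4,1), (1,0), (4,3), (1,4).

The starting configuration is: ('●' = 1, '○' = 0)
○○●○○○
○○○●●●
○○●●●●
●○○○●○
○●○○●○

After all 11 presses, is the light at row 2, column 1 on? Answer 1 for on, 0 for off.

1

0) ○○●○○○
○○○●●●
○○●●●●
●○○○●○
○●○○●○
1) ○○○○○○
○●●○●●
○○○●●●
●○○○●○
○●○○●○
2) ○○○○○○
○●●○○●
○○○○○○
●○○○○○
○●○○●○
3) ○○○○○○
○●●○○●
○●○○○○
○●●○○○
○○○○●○
4) ○○○○○○
○●●○○●
○●○○○○
●●●○○○
●●○○●○
5) ○○○○○○
○●●○○●
○●○○○○
●○●○○○
○○●○●○
6) ○○○○○○
○●●○○●
○●○●○○
●○○●●○
○○●●●○
7) ○○○○○○
○●●○○○
○●○●●●
●○○●●●
○○●●●○
8) ○○○○○○
○●●○○○
○●○●●●
●●○●●●
●●○●●○
9) ●○○○○○
●○●○○○
●●○●●●
●●○●●●
●●○●●○
10) ●○○○○○
●○●○○○
●●○●●●
●●○○●●
●●●○○○
11) ●○○○●○
●○●●●●
●●○●○●
●●○○●●
●●●○○○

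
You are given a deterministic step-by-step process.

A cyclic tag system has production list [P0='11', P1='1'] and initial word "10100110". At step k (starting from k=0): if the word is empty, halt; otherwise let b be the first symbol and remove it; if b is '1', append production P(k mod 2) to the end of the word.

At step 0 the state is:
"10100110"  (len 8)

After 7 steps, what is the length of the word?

8

[0] "10100110"  (len 8)
[1] "010011011"  (len 9)
[2] "10011011"  (len 8)
[3] "001101111"  (len 9)
[4] "01101111"  (len 8)
[5] "1101111"  (len 7)
[6] "1011111"  (len 7)
[7] "01111111"  (len 8)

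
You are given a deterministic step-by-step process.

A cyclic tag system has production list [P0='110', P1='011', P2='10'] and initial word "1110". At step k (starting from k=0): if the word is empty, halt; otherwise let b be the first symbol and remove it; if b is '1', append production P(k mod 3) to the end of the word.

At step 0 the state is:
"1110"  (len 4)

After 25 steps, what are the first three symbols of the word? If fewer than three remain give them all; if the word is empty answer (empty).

011

[0] "1110"  (len 4)
[1] "110110"  (len 6)
[2] "10110011"  (len 8)
[3] "011001110"  (len 9)
[4] "11001110"  (len 8)
[5] "1001110011"  (len 10)
[6] "00111001110"  (len 11)
[7] "0111001110"  (len 10)
[8] "111001110"  (len 9)
[9] "1100111010"  (len 10)
[10] "100111010110"  (len 12)
[11] "00111010110011"  (len 14)
[12] "0111010110011"  (len 13)
[13] "111010110011"  (len 12)
[14] "11010110011011"  (len 14)
[15] "101011001101110"  (len 15)
[16] "01011001101110110"  (len 17)
[17] "1011001101110110"  (len 16)
[18] "01100110111011010"  (len 17)
[19] "1100110111011010"  (len 16)
[20] "100110111011010011"  (len 18)
[21] "0011011101101001110"  (len 19)
[22] "011011101101001110"  (len 18)
[23] "11011101101001110"  (len 17)
[24] "101110110100111010"  (len 18)
[25] "01110110100111010110"  (len 20)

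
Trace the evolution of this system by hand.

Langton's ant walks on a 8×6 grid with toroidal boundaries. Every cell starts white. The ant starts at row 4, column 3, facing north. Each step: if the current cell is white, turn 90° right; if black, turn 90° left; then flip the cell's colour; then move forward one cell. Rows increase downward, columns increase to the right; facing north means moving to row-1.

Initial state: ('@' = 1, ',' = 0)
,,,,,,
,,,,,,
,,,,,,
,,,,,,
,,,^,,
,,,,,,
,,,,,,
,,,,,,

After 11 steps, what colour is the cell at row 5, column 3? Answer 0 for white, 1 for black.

step 0: ,,,,,,
,,,,,,
,,,,,,
,,,,,,
,,,^,,
,,,,,,
,,,,,,
,,,,,,
step 1: ,,,,,,
,,,,,,
,,,,,,
,,,,,,
,,,@>,
,,,,,,
,,,,,,
,,,,,,
step 2: ,,,,,,
,,,,,,
,,,,,,
,,,,,,
,,,@@,
,,,,v,
,,,,,,
,,,,,,
step 3: ,,,,,,
,,,,,,
,,,,,,
,,,,,,
,,,@@,
,,,<@,
,,,,,,
,,,,,,
step 4: ,,,,,,
,,,,,,
,,,,,,
,,,,,,
,,,^@,
,,,@@,
,,,,,,
,,,,,,
step 5: ,,,,,,
,,,,,,
,,,,,,
,,,,,,
,,<,@,
,,,@@,
,,,,,,
,,,,,,
step 6: ,,,,,,
,,,,,,
,,,,,,
,,^,,,
,,@,@,
,,,@@,
,,,,,,
,,,,,,
step 7: ,,,,,,
,,,,,,
,,,,,,
,,@>,,
,,@,@,
,,,@@,
,,,,,,
,,,,,,
step 8: ,,,,,,
,,,,,,
,,,,,,
,,@@,,
,,@v@,
,,,@@,
,,,,,,
,,,,,,
step 9: ,,,,,,
,,,,,,
,,,,,,
,,@@,,
,,<@@,
,,,@@,
,,,,,,
,,,,,,
step 10: ,,,,,,
,,,,,,
,,,,,,
,,@@,,
,,,@@,
,,v@@,
,,,,,,
,,,,,,
step 11: ,,,,,,
,,,,,,
,,,,,,
,,@@,,
,,,@@,
,<@@@,
,,,,,,
,,,,,,

1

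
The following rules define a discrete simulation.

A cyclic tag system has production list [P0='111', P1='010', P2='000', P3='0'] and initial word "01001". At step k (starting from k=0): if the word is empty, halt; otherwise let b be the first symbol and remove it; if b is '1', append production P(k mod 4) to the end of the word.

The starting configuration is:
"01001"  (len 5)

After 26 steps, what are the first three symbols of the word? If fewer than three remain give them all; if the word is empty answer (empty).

011

gen 0: "01001"  (len 5)
gen 1: "1001"  (len 4)
gen 2: "001010"  (len 6)
gen 3: "01010"  (len 5)
gen 4: "1010"  (len 4)
gen 5: "010111"  (len 6)
gen 6: "10111"  (len 5)
gen 7: "0111000"  (len 7)
gen 8: "111000"  (len 6)
gen 9: "11000111"  (len 8)
gen 10: "1000111010"  (len 10)
gen 11: "000111010000"  (len 12)
gen 12: "00111010000"  (len 11)
gen 13: "0111010000"  (len 10)
gen 14: "111010000"  (len 9)
gen 15: "11010000000"  (len 11)
gen 16: "10100000000"  (len 11)
gen 17: "0100000000111"  (len 13)
gen 18: "100000000111"  (len 12)
gen 19: "00000000111000"  (len 14)
gen 20: "0000000111000"  (len 13)
gen 21: "000000111000"  (len 12)
gen 22: "00000111000"  (len 11)
gen 23: "0000111000"  (len 10)
gen 24: "000111000"  (len 9)
gen 25: "00111000"  (len 8)
gen 26: "0111000"  (len 7)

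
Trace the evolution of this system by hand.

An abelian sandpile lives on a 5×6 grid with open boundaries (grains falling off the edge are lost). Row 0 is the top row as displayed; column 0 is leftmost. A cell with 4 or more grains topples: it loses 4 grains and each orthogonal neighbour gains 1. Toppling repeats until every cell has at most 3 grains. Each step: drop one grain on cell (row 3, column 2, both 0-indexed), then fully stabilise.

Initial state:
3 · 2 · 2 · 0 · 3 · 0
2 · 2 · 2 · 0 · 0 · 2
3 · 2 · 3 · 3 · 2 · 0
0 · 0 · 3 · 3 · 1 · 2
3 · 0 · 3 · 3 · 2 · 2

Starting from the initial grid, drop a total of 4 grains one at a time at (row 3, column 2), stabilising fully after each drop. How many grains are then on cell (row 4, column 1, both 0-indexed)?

1

k=0  3 · 2 · 2 · 0 · 3 · 0
2 · 2 · 2 · 0 · 0 · 2
3 · 2 · 3 · 3 · 2 · 0
0 · 0 · 3 · 3 · 1 · 2
3 · 0 · 3 · 3 · 2 · 2
k=1  3 · 2 · 2 · 0 · 3 · 0
2 · 2 · 3 · 1 · 0 · 2
3 · 3 · 1 · 1 · 3 · 0
0 · 1 · 3 · 2 · 2 · 2
3 · 1 · 1 · 1 · 3 · 2
k=2  3 · 2 · 2 · 0 · 3 · 0
2 · 2 · 3 · 1 · 0 · 2
3 · 3 · 2 · 1 · 3 · 0
0 · 2 · 0 · 3 · 2 · 2
3 · 1 · 2 · 1 · 3 · 2
k=3  3 · 2 · 2 · 0 · 3 · 0
2 · 2 · 3 · 1 · 0 · 2
3 · 3 · 2 · 1 · 3 · 0
0 · 2 · 1 · 3 · 2 · 2
3 · 1 · 2 · 1 · 3 · 2
k=4  3 · 2 · 2 · 0 · 3 · 0
2 · 2 · 3 · 1 · 0 · 2
3 · 3 · 2 · 1 · 3 · 0
0 · 2 · 2 · 3 · 2 · 2
3 · 1 · 2 · 1 · 3 · 2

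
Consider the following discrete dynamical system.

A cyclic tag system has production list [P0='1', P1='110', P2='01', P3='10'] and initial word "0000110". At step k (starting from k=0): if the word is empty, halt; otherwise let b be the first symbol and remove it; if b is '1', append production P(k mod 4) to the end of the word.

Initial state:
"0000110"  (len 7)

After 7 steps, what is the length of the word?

4

k=0  "0000110"  (len 7)
k=1  "000110"  (len 6)
k=2  "00110"  (len 5)
k=3  "0110"  (len 4)
k=4  "110"  (len 3)
k=5  "101"  (len 3)
k=6  "01110"  (len 5)
k=7  "1110"  (len 4)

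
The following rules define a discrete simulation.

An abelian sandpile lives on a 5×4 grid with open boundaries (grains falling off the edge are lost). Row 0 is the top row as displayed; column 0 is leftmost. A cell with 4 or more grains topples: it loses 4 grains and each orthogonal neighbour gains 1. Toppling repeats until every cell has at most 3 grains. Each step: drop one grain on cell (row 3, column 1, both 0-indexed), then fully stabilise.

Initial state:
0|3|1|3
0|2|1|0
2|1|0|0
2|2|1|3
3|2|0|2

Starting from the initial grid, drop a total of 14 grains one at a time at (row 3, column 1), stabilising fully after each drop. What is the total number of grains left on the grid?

34

[0] 0|3|1|3
0|2|1|0
2|1|0|0
2|2|1|3
3|2|0|2
[1] 0|3|1|3
0|2|1|0
2|1|0|0
2|3|1|3
3|2|0|2
[2] 0|3|1|3
0|2|1|0
2|2|0|0
3|0|2|3
3|3|0|2
[3] 0|3|1|3
0|2|1|0
2|2|0|0
3|1|2|3
3|3|0|2
[4] 0|3|1|3
0|2|1|0
2|2|0|0
3|2|2|3
3|3|0|2
[5] 0|3|1|3
0|2|1|0
2|2|0|0
3|3|2|3
3|3|0|2
[6] 0|3|1|3
0|2|1|0
3|3|0|0
1|2|3|3
1|1|1|2
[7] 0|3|1|3
0|2|1|0
3|3|0|0
1|3|3|3
1|1|1|2
[8] 0|3|1|3
1|3|1|0
0|1|2|1
3|2|1|0
1|2|2|3
[9] 0|3|1|3
1|3|1|0
0|1|2|1
3|3|1|0
1|2|2|3
[10] 0|3|1|3
1|3|1|0
1|2|2|1
0|1|2|0
2|3|2|3
[11] 0|3|1|3
1|3|1|0
1|2|2|1
0|2|2|0
2|3|2|3
[12] 0|3|1|3
1|3|1|0
1|2|2|1
0|3|2|0
2|3|2|3
[13] 0|3|1|3
1|3|1|0
1|3|2|1
1|1|3|0
3|0|3|3
[14] 0|3|1|3
1|3|1|0
1|3|2|1
1|2|3|0
3|0|3|3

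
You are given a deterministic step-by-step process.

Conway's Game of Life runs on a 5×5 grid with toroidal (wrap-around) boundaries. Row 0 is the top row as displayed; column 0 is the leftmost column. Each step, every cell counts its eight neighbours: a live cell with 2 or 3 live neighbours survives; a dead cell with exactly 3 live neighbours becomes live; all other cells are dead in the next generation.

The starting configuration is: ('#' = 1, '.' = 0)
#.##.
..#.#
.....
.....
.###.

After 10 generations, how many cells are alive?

2

gen 0: #.##.
..#.#
.....
.....
.###.
gen 1: #....
.##.#
.....
..#..
.#.##
gen 2: .....
##...
.###.
..##.
#####
gen 3: ...#.
##...
#..##
.....
##..#
gen 4: ..#..
####.
##..#
.#.#.
#...#
gen 5: ..#..
...#.
.....
.###.
#####
gen 6: #....
.....
...#.
.....
#...#
gen 7: #...#
.....
.....
....#
#...#
gen 8: #...#
.....
.....
#...#
...#.
gen 9: ....#
.....
.....
....#
...#.
gen 10: .....
.....
.....
.....
...##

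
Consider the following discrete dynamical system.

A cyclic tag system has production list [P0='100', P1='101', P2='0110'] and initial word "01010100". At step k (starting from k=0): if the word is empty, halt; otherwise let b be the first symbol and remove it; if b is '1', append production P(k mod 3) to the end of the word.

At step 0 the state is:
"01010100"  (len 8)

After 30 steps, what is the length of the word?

step 0: "01010100"  (len 8)
step 1: "1010100"  (len 7)
step 2: "010100101"  (len 9)
step 3: "10100101"  (len 8)
step 4: "0100101100"  (len 10)
step 5: "100101100"  (len 9)
step 6: "001011000110"  (len 12)
step 7: "01011000110"  (len 11)
step 8: "1011000110"  (len 10)
step 9: "0110001100110"  (len 13)
step 10: "110001100110"  (len 12)
step 11: "10001100110101"  (len 14)
step 12: "00011001101010110"  (len 17)
step 13: "0011001101010110"  (len 16)
step 14: "011001101010110"  (len 15)
step 15: "11001101010110"  (len 14)
step 16: "1001101010110100"  (len 16)
step 17: "001101010110100101"  (len 18)
step 18: "01101010110100101"  (len 17)
step 19: "1101010110100101"  (len 16)
step 20: "101010110100101101"  (len 18)
step 21: "010101101001011010110"  (len 21)
step 22: "10101101001011010110"  (len 20)
step 23: "0101101001011010110101"  (len 22)
step 24: "101101001011010110101"  (len 21)
step 25: "01101001011010110101100"  (len 23)
step 26: "1101001011010110101100"  (len 22)
step 27: "1010010110101101011000110"  (len 25)
step 28: "010010110101101011000110100"  (len 27)
step 29: "10010110101101011000110100"  (len 26)
step 30: "00101101011010110001101000110"  (len 29)

29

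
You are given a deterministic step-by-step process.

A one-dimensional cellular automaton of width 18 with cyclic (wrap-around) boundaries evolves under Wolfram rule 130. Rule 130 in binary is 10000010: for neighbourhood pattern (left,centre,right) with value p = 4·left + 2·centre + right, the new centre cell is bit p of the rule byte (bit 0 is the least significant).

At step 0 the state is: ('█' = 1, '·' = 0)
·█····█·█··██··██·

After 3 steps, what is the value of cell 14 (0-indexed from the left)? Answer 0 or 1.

0) ·█····█·█··██··██·
1) █····█····█···█···
2) ····█····█···█···█
3) ···█····█···█···█·

0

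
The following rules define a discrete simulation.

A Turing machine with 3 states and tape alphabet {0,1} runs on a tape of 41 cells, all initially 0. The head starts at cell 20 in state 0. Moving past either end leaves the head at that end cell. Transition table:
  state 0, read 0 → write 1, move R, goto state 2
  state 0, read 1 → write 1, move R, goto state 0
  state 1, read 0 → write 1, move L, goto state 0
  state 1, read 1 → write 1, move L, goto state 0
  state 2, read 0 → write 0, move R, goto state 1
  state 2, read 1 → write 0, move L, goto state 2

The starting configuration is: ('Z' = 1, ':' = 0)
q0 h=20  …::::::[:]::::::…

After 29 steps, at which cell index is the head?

k=0  q0 h=20  …::::::[:]::::::…
k=1  q2 h=21  …:::::Z[:]::::::…
k=2  q1 h=22  …::::Z:[:]::::::…
k=3  q0 h=21  …:::::Z[:]Z:::::…
k=4  q2 h=22  …::::ZZ[Z]::::::…
k=5  q2 h=21  …:::::Z[Z]::::::…
k=6  q2 h=20  …::::::[Z]::::::…
k=7  q2 h=19  …::::::[:]::::::…
k=8  q1 h=20  …::::::[:]::::::…
k=9  q0 h=19  …::::::[:]Z:::::…
k=10  q2 h=20  …:::::Z[Z]::::::…
k=11  q2 h=19  …::::::[Z]::::::…
k=12  q2 h=18  …::::::[:]::::::…
k=13  q1 h=19  …::::::[:]::::::…
k=14  q0 h=18  …::::::[:]Z:::::…
k=15  q2 h=19  …:::::Z[Z]::::::…
k=16  q2 h=18  …::::::[Z]::::::…
k=17  q2 h=17  …::::::[:]::::::…
k=18  q1 h=18  …::::::[:]::::::…
k=19  q0 h=17  …::::::[:]Z:::::…
k=20  q2 h=18  …:::::Z[Z]::::::…
k=21  q2 h=17  …::::::[Z]::::::…
k=22  q2 h=16  …::::::[:]::::::…
k=23  q1 h=17  …::::::[:]::::::…
k=24  q0 h=16  …::::::[:]Z:::::…
k=25  q2 h=17  …:::::Z[Z]::::::…
k=26  q2 h=16  …::::::[Z]::::::…
k=27  q2 h=15  …::::::[:]::::::…
k=28  q1 h=16  …::::::[:]::::::…
k=29  q0 h=15  …::::::[:]Z:::::…

15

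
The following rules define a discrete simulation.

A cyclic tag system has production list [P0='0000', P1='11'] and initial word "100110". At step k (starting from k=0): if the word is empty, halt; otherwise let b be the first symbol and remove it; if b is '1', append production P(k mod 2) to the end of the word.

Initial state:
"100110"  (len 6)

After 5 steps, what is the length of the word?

t=0: "100110"  (len 6)
t=1: "001100000"  (len 9)
t=2: "01100000"  (len 8)
t=3: "1100000"  (len 7)
t=4: "10000011"  (len 8)
t=5: "00000110000"  (len 11)

11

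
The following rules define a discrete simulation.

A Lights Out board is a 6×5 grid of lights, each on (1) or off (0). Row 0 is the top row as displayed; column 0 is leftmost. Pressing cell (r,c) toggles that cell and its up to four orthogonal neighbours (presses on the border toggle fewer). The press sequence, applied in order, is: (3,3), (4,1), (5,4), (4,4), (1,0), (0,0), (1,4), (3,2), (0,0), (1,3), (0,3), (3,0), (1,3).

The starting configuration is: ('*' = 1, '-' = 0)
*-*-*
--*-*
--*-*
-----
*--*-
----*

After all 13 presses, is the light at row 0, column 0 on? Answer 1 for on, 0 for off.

[0] *-*-*
--*-*
--*-*
-----
*--*-
----*
[1] *-*-*
--*-*
--***
--***
*----
----*
[2] *-*-*
--*-*
--***
-****
-**--
-*--*
[3] *-*-*
--*-*
--***
-****
-**-*
-*-*-
[4] *-*-*
--*-*
--***
-***-
-***-
-*-**
[5] --*-*
***-*
*-***
-***-
-***-
-*-**
[6] ***-*
-**-*
*-***
-***-
-***-
-*-**
[7] ***--
-***-
*-**-
-***-
-***-
-*-**
[8] ***--
-***-
*--*-
-----
-*-*-
-*-**
[9] --*--
****-
*--*-
-----
-*-*-
-*-**
[10] --**-
**--*
*----
-----
-*-*-
-*-**
[11] ----*
**-**
*----
-----
-*-*-
-*-**
[12] ----*
**-**
-----
**---
**-*-
-*-**
[13] ---**
***--
---*-
**---
**-*-
-*-**

0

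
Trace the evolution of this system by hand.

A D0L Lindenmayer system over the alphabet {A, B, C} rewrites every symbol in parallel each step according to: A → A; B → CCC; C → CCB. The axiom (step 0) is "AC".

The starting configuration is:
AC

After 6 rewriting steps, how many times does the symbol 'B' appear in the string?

[0] AC
[1] ACCB
[2] ACCBCCBCCC
[3] ACCBCCBCCCCCBCCBCCCCCBCCBCCB
[4] ACCBCCBCCCCCBCCBCCCCCBCCBCCBCCBCCBCCCCCBCCBCCCCCBCCBCCBCCBCCBCCCCCBCCBCCCCCBCCBCCC
[5] ACCBCCBCCCCCBCCBCCCCCBCCBCCBCCBCCBCCCCCBCCBCCCCCBCCBCCBCCB…BCCBCCBCCBCCCCCBCCBCCCCCBCCBCCBCCBCCBCCCCCBCCBCCCCCBCCBCCB  (len 244)
[6] ACCBCCBCCCCCBCCBCCCCCBCCBCCBCCBCCBCCCCCBCCBCCCCCBCCBCCBCCB…BCCBCCBCCBCCCCCBCCBCCCCCBCCBCCBCCBCCBCCCCCBCCBCCCCCBCCBCCC  (len 730)

182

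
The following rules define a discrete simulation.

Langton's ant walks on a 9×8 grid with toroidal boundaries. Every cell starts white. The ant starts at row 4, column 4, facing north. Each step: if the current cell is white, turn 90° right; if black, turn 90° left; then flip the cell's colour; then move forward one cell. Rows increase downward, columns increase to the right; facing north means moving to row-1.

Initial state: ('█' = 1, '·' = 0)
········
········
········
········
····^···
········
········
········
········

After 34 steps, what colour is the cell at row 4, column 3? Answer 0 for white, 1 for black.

gen 0: ········
········
········
········
····^···
········
········
········
········
gen 1: ········
········
········
········
····█>··
········
········
········
········
gen 2: ········
········
········
········
····██··
·····v··
········
········
········
gen 3: ········
········
········
········
····██··
····<█··
········
········
········
gen 4: ········
········
········
········
····^█··
····██··
········
········
········
gen 5: ········
········
········
········
···<·█··
····██··
········
········
········
gen 6: ········
········
········
···^····
···█·█··
····██··
········
········
········
gen 7: ········
········
········
···█>···
···█·█··
····██··
········
········
········
gen 8: ········
········
········
···██···
···█v█··
····██··
········
········
········
gen 9: ········
········
········
···██···
···<██··
····██··
········
········
········
gen 10: ········
········
········
···██···
····██··
···v██··
········
········
········
gen 11: ········
········
········
···██···
····██··
··<███··
········
········
········
gen 12: ········
········
········
···██···
··^·██··
··████··
········
········
········
gen 13: ········
········
········
···██···
··█>██··
··████··
········
········
········
gen 14: ········
········
········
···██···
··████··
··█v██··
········
········
········
gen 15: ········
········
········
···██···
··████··
··█·>█··
········
········
········
gen 16: ········
········
········
···██···
··██^█··
··█··█··
········
········
········
gen 17: ········
········
········
···██···
··█<·█··
··█··█··
········
········
········
gen 18: ········
········
········
···██···
··█··█··
··█v·█··
········
········
········
gen 19: ········
········
········
···██···
··█··█··
··<█·█··
········
········
········
gen 20: ········
········
········
···██···
··█··█··
···█·█··
··v·····
········
········
gen 21: ········
········
········
···██···
··█··█··
···█·█··
·<█·····
········
········
gen 22: ········
········
········
···██···
··█··█··
·^·█·█··
·██·····
········
········
gen 23: ········
········
········
···██···
··█··█··
·█>█·█··
·██·····
········
········
gen 24: ········
········
········
···██···
··█··█··
·███·█··
·█v·····
········
········
gen 25: ········
········
········
···██···
··█··█··
·███·█··
·█·>····
········
········
gen 26: ········
········
········
···██···
··█··█··
·███·█··
·█·█····
···v····
········
gen 27: ········
········
········
···██···
··█··█··
·███·█··
·█·█····
··<█····
········
gen 28: ········
········
········
···██···
··█··█··
·███·█··
·█^█····
··██····
········
gen 29: ········
········
········
···██···
··█··█··
·███·█··
·██>····
··██····
········
gen 30: ········
········
········
···██···
··█··█··
·██^·█··
·██·····
··██····
········
gen 31: ········
········
········
···██···
··█··█··
·█<··█··
·██·····
··██····
········
gen 32: ········
········
········
···██···
··█··█··
·█···█··
·█v·····
··██····
········
gen 33: ········
········
········
···██···
··█··█··
·█···█··
·█·>····
··██····
········
gen 34: ········
········
········
···██···
··█··█··
·█···█··
·█·█····
··█v····
········

0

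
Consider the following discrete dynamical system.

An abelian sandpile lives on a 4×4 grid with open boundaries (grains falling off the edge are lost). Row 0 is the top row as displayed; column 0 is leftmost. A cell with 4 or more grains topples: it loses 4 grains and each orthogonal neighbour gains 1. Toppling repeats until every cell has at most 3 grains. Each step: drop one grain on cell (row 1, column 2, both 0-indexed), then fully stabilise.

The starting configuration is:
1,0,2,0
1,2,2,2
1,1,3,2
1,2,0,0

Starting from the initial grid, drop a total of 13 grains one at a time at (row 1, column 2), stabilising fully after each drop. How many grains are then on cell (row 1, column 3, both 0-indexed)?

0

step 0: 1,0,2,0
1,2,2,2
1,1,3,2
1,2,0,0
step 1: 1,0,2,0
1,2,3,2
1,1,3,2
1,2,0,0
step 2: 1,0,3,0
1,3,1,3
1,2,0,3
1,2,1,0
step 3: 1,0,3,0
1,3,2,3
1,2,0,3
1,2,1,0
step 4: 1,0,3,0
1,3,3,3
1,2,0,3
1,2,1,0
step 5: 1,2,0,2
2,0,3,1
1,3,2,0
1,2,1,1
step 6: 1,2,1,2
2,1,0,2
1,3,3,0
1,2,1,1
step 7: 1,2,1,2
2,1,1,2
1,3,3,0
1,2,1,1
step 8: 1,2,1,2
2,1,2,2
1,3,3,0
1,2,1,1
step 9: 1,2,1,2
2,1,3,2
1,3,3,0
1,2,1,1
step 10: 1,2,2,2
2,3,1,3
2,0,1,1
1,3,2,1
step 11: 1,2,2,2
2,3,2,3
2,0,1,1
1,3,2,1
step 12: 1,2,2,2
2,3,3,3
2,0,1,1
1,3,2,1
step 13: 1,3,3,3
3,0,2,0
2,1,2,2
1,3,2,1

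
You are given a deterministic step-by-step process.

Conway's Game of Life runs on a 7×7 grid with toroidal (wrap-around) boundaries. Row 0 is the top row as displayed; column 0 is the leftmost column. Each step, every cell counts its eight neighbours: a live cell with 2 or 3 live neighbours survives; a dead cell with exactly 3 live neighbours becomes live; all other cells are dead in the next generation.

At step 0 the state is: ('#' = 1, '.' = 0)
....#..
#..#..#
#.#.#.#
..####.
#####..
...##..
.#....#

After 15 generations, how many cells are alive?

[0] ....#..
#..#..#
#.#.#.#
..####.
#####..
...##..
.#....#
[1] .....##
##.##.#
#.#....
.......
.#.....
....##.
...###.
[2] ..#....
.####..
#.##..#
.#.....
.......
...#.#.
...#...
[3] .#..#..
#...#..
#...#..
###....
.......
....#..
..###..
[4] .##.##.
##.###.
#..#..#
##.....
.#.....
....#..
..#.##.
[5] #......
.......
...#.#.
.##...#
##.....
...###.
.##....
[6] .#.....
.......
..#....
.##...#
##.####
#..##..
.####..
[7] .#.#...
.......
.##....
....#.#
.......
.......
##..#..
[8] ###....
.#.....
.......
.......
.......
.......
###....
[9] .......
###....
.......
.......
.......
.#.....
#.#....
[10] #.#....
.#.....
.#.....
.......
.......
.#.....
.#.....
[11] #.#....
###....
.......
.......
.......
.......
###....
[12] ...#..#
#.#....
.#.....
.......
.......
.#.....
#.#....
[13] #.##..#
###....
.#.....
.......
.......
.#.....
###....
[14] ...#..#
...#..#
###....
.......
.......
###....
...#..#
[15] #.#####
.#.#..#
###....
.#.....
.#.....
###....
.#.#..#

20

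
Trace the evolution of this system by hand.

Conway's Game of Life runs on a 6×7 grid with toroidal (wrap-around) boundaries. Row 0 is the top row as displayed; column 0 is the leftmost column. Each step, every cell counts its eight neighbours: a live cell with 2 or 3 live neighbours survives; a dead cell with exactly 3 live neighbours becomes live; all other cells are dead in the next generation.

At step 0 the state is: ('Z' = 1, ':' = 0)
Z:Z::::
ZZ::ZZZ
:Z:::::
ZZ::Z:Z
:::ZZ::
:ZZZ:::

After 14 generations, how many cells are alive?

12

[0] Z:Z::::
ZZ::ZZZ
:Z:::::
ZZ::Z:Z
:::ZZ::
:ZZZ:::
[1] ::::ZZ:
::Z::ZZ
::Z:Z::
ZZZZZZ:
::::ZZ:
:Z::Z::
[2] :::ZZ:Z
::::::Z
Z::::::
:ZZ:::Z
Z:::::Z
:::Z:::
[3] :::ZZZ:
Z::::ZZ
ZZ::::Z
:Z::::Z
ZZZ:::Z
Z::ZZZZ
[4] :::Z:::
:Z:::::
:Z:::::
:::::Z:
::ZZZ::
:::::::
[5] :::::::
::Z::::
:::::::
::ZZZ::
:::ZZ::
::Z:Z::
[6] :::Z:::
:::::::
::Z::::
::Z:Z::
:::::Z:
::::Z::
[7] :::::::
:::::::
:::Z:::
:::Z:::
:::ZZZ:
::::Z::
[8] :::::::
:::::::
:::::::
::ZZ:::
:::Z:Z:
:::ZZZ:
[9] ::::Z::
:::::::
:::::::
::ZZZ::
:::::Z:
:::Z:Z:
[10] ::::Z::
:::::::
:::Z:::
:::ZZ::
::Z::Z:
:::::Z:
[11] :::::::
:::::::
:::ZZ::
::ZZZ::
:::Z:Z:
::::ZZ:
[12] :::::::
:::::::
::Z:Z::
::Z::Z:
::Z::Z:
::::ZZ:
[13] :::::::
:::::::
:::Z:::
:ZZ:ZZ:
:::Z:ZZ
::::ZZ:
[14] :::::::
:::::::
::ZZZ::
::Z::ZZ
::ZZ::Z
::::ZZZ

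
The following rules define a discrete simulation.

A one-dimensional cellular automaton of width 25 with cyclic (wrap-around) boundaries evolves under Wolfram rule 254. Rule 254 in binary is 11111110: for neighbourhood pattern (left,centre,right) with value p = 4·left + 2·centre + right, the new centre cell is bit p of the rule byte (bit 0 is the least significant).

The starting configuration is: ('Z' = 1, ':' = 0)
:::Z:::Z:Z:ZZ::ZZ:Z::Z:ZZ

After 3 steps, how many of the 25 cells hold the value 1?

gen 0: :::Z:::Z:Z:ZZ::ZZ:Z::Z:ZZ
gen 1: Z:ZZZ:ZZZZZZZZZZZZZZZZZZZ
gen 2: ZZZZZZZZZZZZZZZZZZZZZZZZZ
gen 3: ZZZZZZZZZZZZZZZZZZZZZZZZZ

25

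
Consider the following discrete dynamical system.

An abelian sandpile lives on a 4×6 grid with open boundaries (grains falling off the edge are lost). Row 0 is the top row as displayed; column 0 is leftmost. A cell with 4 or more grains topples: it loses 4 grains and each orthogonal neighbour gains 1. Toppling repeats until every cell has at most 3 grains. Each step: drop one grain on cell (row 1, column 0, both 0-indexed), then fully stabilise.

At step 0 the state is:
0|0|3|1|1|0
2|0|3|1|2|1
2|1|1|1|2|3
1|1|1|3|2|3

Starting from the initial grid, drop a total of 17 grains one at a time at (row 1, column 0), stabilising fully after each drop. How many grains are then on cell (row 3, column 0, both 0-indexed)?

2

gen 0: 0|0|3|1|1|0
2|0|3|1|2|1
2|1|1|1|2|3
1|1|1|3|2|3
gen 1: 0|0|3|1|1|0
3|0|3|1|2|1
2|1|1|1|2|3
1|1|1|3|2|3
gen 2: 1|0|3|1|1|0
0|1|3|1|2|1
3|1|1|1|2|3
1|1|1|3|2|3
gen 3: 1|0|3|1|1|0
1|1|3|1|2|1
3|1|1|1|2|3
1|1|1|3|2|3
gen 4: 1|0|3|1|1|0
2|1|3|1|2|1
3|1|1|1|2|3
1|1|1|3|2|3
gen 5: 1|0|3|1|1|0
3|1|3|1|2|1
3|1|1|1|2|3
1|1|1|3|2|3
gen 6: 2|0|3|1|1|0
1|2|3|1|2|1
0|2|1|1|2|3
2|1|1|3|2|3
gen 7: 2|0|3|1|1|0
2|2|3|1|2|1
0|2|1|1|2|3
2|1|1|3|2|3
gen 8: 2|0|3|1|1|0
3|2|3|1|2|1
0|2|1|1|2|3
2|1|1|3|2|3
gen 9: 3|0|3|1|1|0
0|3|3|1|2|1
1|2|1|1|2|3
2|1|1|3|2|3
gen 10: 3|0|3|1|1|0
1|3|3|1|2|1
1|2|1|1|2|3
2|1|1|3|2|3
gen 11: 3|0|3|1|1|0
2|3|3|1|2|1
1|2|1|1|2|3
2|1|1|3|2|3
gen 12: 3|0|3|1|1|0
3|3|3|1|2|1
1|2|1|1|2|3
2|1|1|3|2|3
gen 13: 0|3|0|2|1|0
2|1|1|2|2|1
2|3|2|1|2|3
2|1|1|3|2|3
gen 14: 0|3|0|2|1|0
3|1|1|2|2|1
2|3|2|1|2|3
2|1|1|3|2|3
gen 15: 1|3|0|2|1|0
0|2|1|2|2|1
3|3|2|1|2|3
2|1|1|3|2|3
gen 16: 1|3|0|2|1|0
1|2|1|2|2|1
3|3|2|1|2|3
2|1|1|3|2|3
gen 17: 1|3|0|2|1|0
2|2|1|2|2|1
3|3|2|1|2|3
2|1|1|3|2|3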